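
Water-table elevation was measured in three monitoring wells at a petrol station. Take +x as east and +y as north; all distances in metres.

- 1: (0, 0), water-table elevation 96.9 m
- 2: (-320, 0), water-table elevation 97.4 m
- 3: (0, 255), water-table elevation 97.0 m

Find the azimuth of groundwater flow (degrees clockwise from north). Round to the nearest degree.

∂h/∂x = (97.4 − 96.9) / (-320 − 0) = -0.001563
∂h/∂y = (97.0 − 96.9) / (255 − 0) = +0.0003922
Flow direction (−∇h) has components (+0.001563 E, -0.0003922 N).
Azimuth = atan2(E, N) = atan2(+0.001563, -0.0003922) = 104.1° ≈ 104°.

104°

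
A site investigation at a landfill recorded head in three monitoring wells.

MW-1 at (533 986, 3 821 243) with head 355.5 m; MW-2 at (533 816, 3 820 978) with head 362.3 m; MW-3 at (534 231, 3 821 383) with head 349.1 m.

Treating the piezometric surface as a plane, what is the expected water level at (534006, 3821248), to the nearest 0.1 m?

355.1 m

Taking MW-1 as reference: MW-2−MW-1 = (-170, -265, +6.8); MW-3−MW-1 = (245, 140, -6.4).
Determinant of the coordinate differences = (-170)·140 − 245·(-265) = 41125.
∂h/∂x = [(+6.8)·140 − (-6.4)·(-265)] / 41125 = -0.01809
∂h/∂y = [(-170)·(-6.4) − 245·(+6.8)] / 41125 = -0.01405
h(534006, 3821248) = 355.5 + (-0.01809)·(20) + (-0.01405)·(5) = 355.5 -0.362 -0.070 = 355.068 m.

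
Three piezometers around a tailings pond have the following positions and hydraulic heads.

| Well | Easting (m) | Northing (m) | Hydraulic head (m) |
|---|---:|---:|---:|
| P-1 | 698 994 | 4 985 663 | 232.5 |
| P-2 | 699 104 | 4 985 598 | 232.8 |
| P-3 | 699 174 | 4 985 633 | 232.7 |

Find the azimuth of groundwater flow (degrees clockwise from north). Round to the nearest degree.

353°

Taking P-1 as reference: P-2−P-1 = (110, -65, +0.3); P-3−P-1 = (180, -30, +0.2).
Solve a·Δx + b·Δy = Δh: det = 110·(-30) − 180·(-65) = 8400.
∂h/∂x = [(+0.3)·(-30) − (+0.2)·(-65)] / 8400 = +0.0004762
∂h/∂y = [110·(+0.2) − 180·(+0.3)] / 8400 = -0.003810
Flow direction (−∇h) has components (-0.0004762 E, +0.003810 N).
Azimuth = atan2(E, N) = atan2(-0.0004762, +0.003810) = 352.9° ≈ 353°.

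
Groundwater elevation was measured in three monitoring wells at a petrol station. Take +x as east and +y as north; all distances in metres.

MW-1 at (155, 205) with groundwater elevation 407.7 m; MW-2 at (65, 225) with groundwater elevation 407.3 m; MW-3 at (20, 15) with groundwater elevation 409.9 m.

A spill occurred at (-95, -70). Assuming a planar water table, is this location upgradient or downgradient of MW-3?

upgradient

Differences from MW-1: to MW-2 (Δx, Δy, Δh) = (-90, 20, -0.4); to MW-3 = (-135, -190, +2.2).
Solve a·Δx + b·Δy = Δh: det = (-90)·(-190) − (-135)·20 = 19800.
∂h/∂x = [(-0.4)·(-190) − (+2.2)·20] / 19800 = +0.001616
∂h/∂y = [(-90)·(+2.2) − (-135)·(-0.4)] / 19800 = -0.01273
Head at (-95, -70) = 407.7 + (+0.001616)·(-250) + (-0.01273)·(-275) = 410.80 m.
That is higher than the 409.9 m at MW-3, so the point is upgradient.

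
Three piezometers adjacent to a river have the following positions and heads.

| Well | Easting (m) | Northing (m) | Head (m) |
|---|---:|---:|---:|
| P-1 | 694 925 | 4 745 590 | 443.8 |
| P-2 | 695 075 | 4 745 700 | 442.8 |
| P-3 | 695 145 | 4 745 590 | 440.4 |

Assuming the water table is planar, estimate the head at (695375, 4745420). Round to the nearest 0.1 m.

With h = a·x + b·y + c and P-1 as origin, the differences give:
  150·a + 110·b = -1.0
  220·a + 0·b = -3.4
Eliminate b (×0 and ×110, subtract): -24200·a = 374.00 → a = ∂h/∂x = -0.01545
Back-substitute: b = ∂h/∂y = +0.01198.
h(695375, 4745420) = 443.8 + (-0.01545)·(450) + (+0.01198)·(-170) = 443.8 -6.955 -2.037 = 434.808 m.

434.8 m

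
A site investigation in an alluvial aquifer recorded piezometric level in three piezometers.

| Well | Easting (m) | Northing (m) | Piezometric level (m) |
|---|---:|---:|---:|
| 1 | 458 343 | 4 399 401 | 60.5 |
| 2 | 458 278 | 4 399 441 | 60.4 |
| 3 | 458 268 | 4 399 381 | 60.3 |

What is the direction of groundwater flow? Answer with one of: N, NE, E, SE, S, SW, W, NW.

Taking 1 as reference: 2−1 = (-65, 40, -0.1); 3−1 = (-75, -20, -0.2).
Solve a·Δx + b·Δy = Δh: det = (-65)·(-20) − (-75)·40 = 4300.
∂h/∂x = [(-0.1)·(-20) − (-0.2)·40] / 4300 = +0.002326
∂h/∂y = [(-65)·(-0.2) − (-75)·(-0.1)] / 4300 = +0.001279
Flow = −∇h = (-0.002326 east, -0.001279 north), which points southwest.

SW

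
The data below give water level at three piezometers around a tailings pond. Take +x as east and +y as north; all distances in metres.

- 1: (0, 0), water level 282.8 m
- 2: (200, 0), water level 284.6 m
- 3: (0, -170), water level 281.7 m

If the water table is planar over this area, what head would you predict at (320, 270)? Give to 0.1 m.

∂h/∂x = (284.6 − 282.8) / (200 − 0) = +0.009000
∂h/∂y = (281.7 − 282.8) / (-170 − 0) = +0.006471
h(320, 270) = 282.8 + (+0.009000)·(320) + (+0.006471)·(270) = 282.8 +2.880 +1.747 = 287.427 m.

287.4 m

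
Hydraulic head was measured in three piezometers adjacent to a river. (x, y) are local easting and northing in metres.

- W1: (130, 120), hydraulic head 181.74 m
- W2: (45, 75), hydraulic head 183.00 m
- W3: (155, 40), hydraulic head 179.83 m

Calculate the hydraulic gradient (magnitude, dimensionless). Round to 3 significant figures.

0.0288

Three-point gradient (reference W1): Δ to W2 = (-85, -45, +1.26), Δ to W3 = (25, -80, -1.91).
∂h/∂x = -0.02356, ∂h/∂y = +0.01651 (det = 7925).
|∇h| = √(-0.02356² + 0.01651²) = 0.02877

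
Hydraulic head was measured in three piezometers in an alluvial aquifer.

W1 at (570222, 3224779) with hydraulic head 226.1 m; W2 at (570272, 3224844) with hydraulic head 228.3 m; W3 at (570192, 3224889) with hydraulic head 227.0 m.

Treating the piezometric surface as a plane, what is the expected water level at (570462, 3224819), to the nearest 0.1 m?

Differences from W1: to W2 (Δx, Δy, Δh) = (50, 65, +2.2); to W3 = (-30, 110, +0.9).
Solve a·Δx + b·Δy = Δh: det = 50·110 − (-30)·65 = 7450.
∂h/∂x = [(+2.2)·110 − (+0.9)·65] / 7450 = +0.02463
∂h/∂y = [50·(+0.9) − (-30)·(+2.2)] / 7450 = +0.01490
h(570462, 3224819) = 226.1 + (+0.02463)·(240) + (+0.01490)·(40) = 226.1 +5.911 +0.596 = 232.607 m.

232.6 m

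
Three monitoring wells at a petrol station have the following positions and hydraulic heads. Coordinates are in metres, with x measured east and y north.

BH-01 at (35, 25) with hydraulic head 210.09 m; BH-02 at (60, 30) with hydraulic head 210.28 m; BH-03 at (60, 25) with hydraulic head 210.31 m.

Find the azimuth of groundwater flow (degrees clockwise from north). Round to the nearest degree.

304°

With h = a·x + b·y + c and BH-01 as origin, the differences give:
  25·a + 5·b = +0.19
  25·a + 0·b = +0.22
Eliminate b (×0 and ×5, subtract): -125·a = -1.100 → a = ∂h/∂x = +0.008800
Back-substitute: b = ∂h/∂y = -0.006000.
Flow direction (−∇h) has components (-0.008800 E, +0.006000 N).
Azimuth = atan2(E, N) = atan2(-0.008800, +0.006000) = 304.3° ≈ 304°.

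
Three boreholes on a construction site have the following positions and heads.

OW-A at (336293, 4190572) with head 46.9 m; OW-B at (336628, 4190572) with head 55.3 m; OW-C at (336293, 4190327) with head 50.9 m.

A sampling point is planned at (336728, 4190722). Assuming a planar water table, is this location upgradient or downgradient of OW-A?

∂h/∂x = (55.3 − 46.9) / (336628 − 336293) = +0.02507
∂h/∂y = (50.9 − 46.9) / (4190327 − 4190572) = -0.01633
Head at (336728, 4190722) = 46.9 + (+0.02507)·(435) + (-0.01633)·(150) = 55.36 m.
That is higher than the 46.9 m at OW-A, so the point is upgradient.

upgradient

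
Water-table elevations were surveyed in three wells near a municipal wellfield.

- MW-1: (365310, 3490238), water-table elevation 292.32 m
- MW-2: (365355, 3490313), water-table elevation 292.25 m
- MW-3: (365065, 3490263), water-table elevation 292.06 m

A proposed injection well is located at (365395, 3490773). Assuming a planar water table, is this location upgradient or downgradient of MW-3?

downgradient

Three-point gradient (reference MW-1): Δ to MW-2 = (45, 75, -0.07), Δ to MW-3 = (-245, 25, -0.26).
∂h/∂x = +0.0009103, ∂h/∂y = -0.001479 (det = 19500).
Head at (365395, 3490773) = 292.32 + (+0.0009103)·(85) + (-0.001479)·(535) = 291.61 m.
That is lower than the 292.06 m at MW-3, so the point is downgradient.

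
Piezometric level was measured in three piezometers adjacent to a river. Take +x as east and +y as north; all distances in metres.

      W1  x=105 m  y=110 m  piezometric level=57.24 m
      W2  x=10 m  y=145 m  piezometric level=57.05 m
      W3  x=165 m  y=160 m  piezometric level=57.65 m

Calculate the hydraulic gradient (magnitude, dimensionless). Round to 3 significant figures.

0.00532

With h = a·x + b·y + c and W1 as origin, the differences give:
  (-95)·a + 35·b = -0.19
  60·a + 50·b = +0.41
Eliminate b (×50 and ×35, subtract): -6850·a = -23.850 → a = ∂h/∂x = +0.003482
Back-substitute: b = ∂h/∂y = +0.004022.
|∇h| = √(0.003482² + 0.004022²) = 0.00532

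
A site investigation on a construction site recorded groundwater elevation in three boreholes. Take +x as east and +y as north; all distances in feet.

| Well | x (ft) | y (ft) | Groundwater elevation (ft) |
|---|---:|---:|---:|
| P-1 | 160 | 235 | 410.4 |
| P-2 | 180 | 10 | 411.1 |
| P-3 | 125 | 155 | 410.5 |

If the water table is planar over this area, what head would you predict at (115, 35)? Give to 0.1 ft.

410.8 ft

Three-point gradient (reference P-1): Δ to P-2 = (20, -225, +0.7), Δ to P-3 = (-35, -80, +0.1).
∂h/∂x = +0.003536, ∂h/∂y = -0.002797 (det = -9475).
h(115, 35) = 410.4 + (+0.003536)·(-45) + (-0.002797)·(-200) = 410.4 -0.159 +0.559 = 410.800 ft.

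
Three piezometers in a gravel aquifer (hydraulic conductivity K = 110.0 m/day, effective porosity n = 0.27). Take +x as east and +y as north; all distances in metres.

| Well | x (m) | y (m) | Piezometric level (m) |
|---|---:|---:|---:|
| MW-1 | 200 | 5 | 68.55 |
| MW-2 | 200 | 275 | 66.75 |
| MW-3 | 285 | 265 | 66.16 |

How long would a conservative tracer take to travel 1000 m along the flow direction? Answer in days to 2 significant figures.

Taking MW-1 as reference: MW-2−MW-1 = (0, 270, -1.80); MW-3−MW-1 = (85, 260, -2.39).
Solve a·Δx + b·Δy = Δh: det = 0·260 − 85·270 = -22950.
∂h/∂x = [(-1.80)·260 − (-2.39)·270] / -22950 = -0.007725
∂h/∂y = [0·(-2.39) − 85·(-1.80)] / -22950 = -0.006667
|∇h| = √(-0.007725² + -0.006667²) = 0.0102
Seepage velocity v = K·i/n = 110.0 × 0.0102 / 0.27 = 4.156 m/day.
t = 1000 / 4.156 = 240.6 days.

240 days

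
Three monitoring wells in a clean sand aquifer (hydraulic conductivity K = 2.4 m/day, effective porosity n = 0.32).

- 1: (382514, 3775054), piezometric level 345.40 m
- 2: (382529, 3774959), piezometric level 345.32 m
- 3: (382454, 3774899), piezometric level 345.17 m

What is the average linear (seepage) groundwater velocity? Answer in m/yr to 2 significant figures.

Three-point gradient (reference 1): Δ to 2 = (15, -95, -0.08), Δ to 3 = (-60, -155, -0.23).
∂h/∂x = +0.001178, ∂h/∂y = +0.001028 (det = -8025).
|∇h| = √(0.001178² + 0.001028²) = 0.001563
Seepage velocity v = K·i/n = 2.4 × 0.001563 / 0.32 = 0.01172 m/day = 4.281 m/yr.

4.3 m/yr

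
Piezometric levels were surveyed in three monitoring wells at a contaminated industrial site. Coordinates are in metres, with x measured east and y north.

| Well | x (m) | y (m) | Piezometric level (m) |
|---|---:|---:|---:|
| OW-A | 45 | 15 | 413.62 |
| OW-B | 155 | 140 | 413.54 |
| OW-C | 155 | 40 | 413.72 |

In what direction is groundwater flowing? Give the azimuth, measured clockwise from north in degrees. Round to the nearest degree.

Differences from OW-A: to OW-B (Δx, Δy, Δh) = (110, 125, -0.08); to OW-C = (110, 25, +0.10).
Determinant of the coordinate differences = 110·25 − 110·125 = -11000.
∂h/∂x = [(-0.08)·25 − (+0.10)·125] / -11000 = +0.001318
∂h/∂y = [110·(+0.10) − 110·(-0.08)] / -11000 = -0.001800
Flow direction (−∇h) has components (-0.001318 E, +0.001800 N).
Azimuth = atan2(E, N) = atan2(-0.001318, +0.001800) = 323.8° ≈ 324°.

324°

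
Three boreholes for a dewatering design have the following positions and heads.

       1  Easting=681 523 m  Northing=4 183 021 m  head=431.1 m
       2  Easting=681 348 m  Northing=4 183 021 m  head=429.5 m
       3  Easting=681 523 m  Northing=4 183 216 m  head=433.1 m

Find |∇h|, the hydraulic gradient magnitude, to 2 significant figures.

0.014

∂h/∂x = (429.5 − 431.1) / (681348 − 681523) = +0.009143
∂h/∂y = (433.1 − 431.1) / (4183216 − 4183021) = +0.01026
|∇h| = √(0.009143² + 0.01026²) = 0.01374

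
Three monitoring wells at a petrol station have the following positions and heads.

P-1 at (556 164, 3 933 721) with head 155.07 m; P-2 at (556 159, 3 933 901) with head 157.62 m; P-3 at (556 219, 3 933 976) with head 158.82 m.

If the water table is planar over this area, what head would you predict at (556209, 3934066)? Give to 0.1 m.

With h = a·x + b·y + c and P-1 as origin, the differences give:
  (-5)·a + 180·b = +2.55
  55·a + 255·b = +3.75
Eliminate b (×255 and ×180, subtract): -11175·a = -24.750 → a = ∂h/∂x = +0.002215
Back-substitute: b = ∂h/∂y = +0.01423.
h(556209, 3934066) = 155.07 + (+0.002215)·(45) + (+0.01423)·(345) = 155.07 +0.100 +4.909 = 160.078 m.

160.1 m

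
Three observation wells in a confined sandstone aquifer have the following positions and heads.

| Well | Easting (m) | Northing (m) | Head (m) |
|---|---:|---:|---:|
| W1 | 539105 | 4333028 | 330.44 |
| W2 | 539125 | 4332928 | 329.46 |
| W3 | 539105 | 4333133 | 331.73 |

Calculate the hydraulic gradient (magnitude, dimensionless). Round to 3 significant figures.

0.0175

Three-point gradient (reference W1): Δ to W2 = (20, -100, -0.98), Δ to W3 = (0, 105, +1.29).
∂h/∂x = +0.01243, ∂h/∂y = +0.01229 (det = 2100).
|∇h| = √(0.01243² + 0.01229²) = 0.01748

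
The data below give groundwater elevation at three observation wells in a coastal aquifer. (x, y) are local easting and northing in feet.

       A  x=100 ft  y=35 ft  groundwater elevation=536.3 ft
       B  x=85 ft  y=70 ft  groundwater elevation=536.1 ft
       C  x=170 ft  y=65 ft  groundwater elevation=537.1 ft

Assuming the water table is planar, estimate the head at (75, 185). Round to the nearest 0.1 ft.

Taking A as reference: B−A = (-15, 35, -0.2); C−A = (70, 30, +0.8).
Solve a·Δx + b·Δy = Δh: det = (-15)·30 − 70·35 = -2900.
∂h/∂x = [(-0.2)·30 − (+0.8)·35] / -2900 = +0.01172
∂h/∂y = [(-15)·(+0.8) − 70·(-0.2)] / -2900 = -0.0006897
h(75, 185) = 536.3 + (+0.01172)·(-25) + (-0.0006897)·(150) = 536.3 -0.293 -0.103 = 535.903 ft.

535.9 ft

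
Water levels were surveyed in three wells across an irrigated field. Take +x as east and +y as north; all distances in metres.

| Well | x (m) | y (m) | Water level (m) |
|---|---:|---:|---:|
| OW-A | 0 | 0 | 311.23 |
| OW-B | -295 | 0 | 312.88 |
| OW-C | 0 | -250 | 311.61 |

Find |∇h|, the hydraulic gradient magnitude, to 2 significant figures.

0.0058

∂h/∂x = (312.88 − 311.23) / (-295 − 0) = -0.005593
∂h/∂y = (311.61 − 311.23) / (-250 − 0) = -0.001520
|∇h| = √(-0.005593² + -0.001520²) = 0.005796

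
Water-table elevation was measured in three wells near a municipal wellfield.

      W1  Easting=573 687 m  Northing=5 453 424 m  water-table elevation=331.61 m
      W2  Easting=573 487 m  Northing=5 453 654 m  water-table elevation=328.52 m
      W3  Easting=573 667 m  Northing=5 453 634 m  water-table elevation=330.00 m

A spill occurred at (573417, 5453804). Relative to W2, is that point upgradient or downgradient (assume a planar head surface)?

Differences from W1: to W2 (Δx, Δy, Δh) = (-200, 230, -3.09); to W3 = (-20, 210, -1.61).
Determinant of the coordinate differences = (-200)·210 − (-20)·230 = -37400.
∂h/∂x = [(-3.09)·210 − (-1.61)·230] / -37400 = +0.007449
∂h/∂y = [(-200)·(-1.61) − (-20)·(-3.09)] / -37400 = -0.006957
Head at (573417, 5453804) = 331.61 + (+0.007449)·(-270) + (-0.006957)·(380) = 326.95 m.
That is lower than the 328.52 m at W2, so the point is downgradient.

downgradient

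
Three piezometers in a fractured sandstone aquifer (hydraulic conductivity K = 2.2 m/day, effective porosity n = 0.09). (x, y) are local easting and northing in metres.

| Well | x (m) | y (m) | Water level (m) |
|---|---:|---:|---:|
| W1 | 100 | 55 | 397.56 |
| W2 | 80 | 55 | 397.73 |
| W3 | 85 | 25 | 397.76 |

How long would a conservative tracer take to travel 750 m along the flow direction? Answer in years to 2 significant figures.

Taking W1 as reference: W2−W1 = (-20, 0, +0.17); W3−W1 = (-15, -30, +0.20).
Determinant of the coordinate differences = (-20)·(-30) − (-15)·0 = 600.
∂h/∂x = [(+0.17)·(-30) − (+0.20)·0] / 600 = -0.008500
∂h/∂y = [(-20)·(+0.20) − (-15)·(+0.17)] / 600 = -0.002417
|∇h| = √(-0.008500² + -0.002417²) = 0.008837
Seepage velocity v = K·i/n = 2.2 × 0.008837 / 0.09 = 0.216 m/day.
t = 750 / 0.216 = 3472 days = 9.51 years.

9.5 years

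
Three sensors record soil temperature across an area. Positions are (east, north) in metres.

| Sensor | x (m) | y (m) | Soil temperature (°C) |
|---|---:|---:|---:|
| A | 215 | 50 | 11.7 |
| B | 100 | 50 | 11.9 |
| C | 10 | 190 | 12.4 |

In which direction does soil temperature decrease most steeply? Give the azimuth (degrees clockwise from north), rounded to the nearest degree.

Taking A as reference: B−A = (-115, 0, +0.2); C−A = (-205, 140, +0.7).
Determinant of the coordinate differences = (-115)·140 − (-205)·0 = -16100.
∂T/∂x = [(+0.2)·140 − (+0.7)·0] / -16100 = -0.001739
∂T/∂y = [(-115)·(+0.7) − (-205)·(+0.2)] / -16100 = +0.002453
Steepest decrease is along −∇f: components (+0.001739 E, -0.002453 N).
Azimuth = atan2(+0.001739, -0.002453) = 144.7° ≈ 145°.

145°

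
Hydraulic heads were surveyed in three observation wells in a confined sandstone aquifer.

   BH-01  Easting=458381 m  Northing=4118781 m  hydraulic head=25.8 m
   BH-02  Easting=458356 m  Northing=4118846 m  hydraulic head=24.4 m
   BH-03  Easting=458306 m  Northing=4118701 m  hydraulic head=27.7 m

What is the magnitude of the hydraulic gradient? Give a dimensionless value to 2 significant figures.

Taking BH-01 as reference: BH-02−BH-01 = (-25, 65, -1.4); BH-03−BH-01 = (-75, -80, +1.9).
Solve a·Δx + b·Δy = Δh: det = (-25)·(-80) − (-75)·65 = 6875.
∂h/∂x = [(-1.4)·(-80) − (+1.9)·65] / 6875 = -0.001673
∂h/∂y = [(-25)·(+1.9) − (-75)·(-1.4)] / 6875 = -0.02218
|∇h| = √(-0.001673² + -0.02218²) = 0.02224

0.022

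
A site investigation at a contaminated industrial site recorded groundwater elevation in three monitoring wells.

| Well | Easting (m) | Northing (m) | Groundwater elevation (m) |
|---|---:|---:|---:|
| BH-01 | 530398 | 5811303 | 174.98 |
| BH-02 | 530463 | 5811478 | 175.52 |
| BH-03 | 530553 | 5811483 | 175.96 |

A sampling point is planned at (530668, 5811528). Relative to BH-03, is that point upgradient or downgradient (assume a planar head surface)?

upgradient

Three-point gradient (reference BH-01): Δ to BH-02 = (65, 175, +0.54), Δ to BH-03 = (155, 180, +0.98).
∂h/∂x = +0.004817, ∂h/∂y = +0.001297 (det = -15425).
Head at (530668, 5811528) = 174.98 + (+0.004817)·(270) + (+0.001297)·(225) = 176.57 m.
That is higher than the 175.96 m at BH-03, so the point is upgradient.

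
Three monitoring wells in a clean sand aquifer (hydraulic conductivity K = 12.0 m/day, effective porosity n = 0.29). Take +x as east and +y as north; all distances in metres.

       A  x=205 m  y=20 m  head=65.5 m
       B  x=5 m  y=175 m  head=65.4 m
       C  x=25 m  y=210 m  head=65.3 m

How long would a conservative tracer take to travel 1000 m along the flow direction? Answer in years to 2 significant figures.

Differences from A: to B (Δx, Δy, Δh) = (-200, 155, -0.1); to C = (-180, 190, -0.2).
Determinant of the coordinate differences = (-200)·190 − (-180)·155 = -10100.
∂h/∂x = [(-0.1)·190 − (-0.2)·155] / -10100 = -0.001188
∂h/∂y = [(-200)·(-0.2) − (-180)·(-0.1)] / -10100 = -0.002178
|∇h| = √(-0.001188² + -0.002178²) = 0.002481
Seepage velocity v = K·i/n = 12.0 × 0.002481 / 0.29 = 0.1027 m/day.
t = 1000 / 0.1027 = 9737 days = 26.7 years.

27 years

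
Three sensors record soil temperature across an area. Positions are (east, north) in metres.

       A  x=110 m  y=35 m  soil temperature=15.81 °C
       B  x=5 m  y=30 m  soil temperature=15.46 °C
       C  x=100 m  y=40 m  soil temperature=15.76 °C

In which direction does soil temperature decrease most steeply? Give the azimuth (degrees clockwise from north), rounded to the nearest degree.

Three-point gradient (reference A): Δ to B = (-105, -5, -0.35), Δ to C = (-10, 5, -0.05).
∂T/∂x = +0.003478, ∂T/∂y = -0.003043 (det = -575).
Steepest decrease is along −∇f: components (-0.003478 E, +0.003043 N).
Azimuth = atan2(-0.003478, +0.003043) = 311.2° ≈ 311°.

311°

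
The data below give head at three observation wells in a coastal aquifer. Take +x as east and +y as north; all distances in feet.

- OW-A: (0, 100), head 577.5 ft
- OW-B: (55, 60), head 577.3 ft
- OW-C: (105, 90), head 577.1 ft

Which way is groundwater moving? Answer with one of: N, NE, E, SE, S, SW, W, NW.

Differences from OW-A: to OW-B (Δx, Δy, Δh) = (55, -40, -0.2); to OW-C = (105, -10, -0.4).
Solve a·Δx + b·Δy = Δh: det = 55·(-10) − 105·(-40) = 3650.
∂h/∂x = [(-0.2)·(-10) − (-0.4)·(-40)] / 3650 = -0.003836
∂h/∂y = [55·(-0.4) − 105·(-0.2)] / 3650 = -0.0002740
Flow = −∇h = (+0.003836 east, +0.0002740 north), which points east.

E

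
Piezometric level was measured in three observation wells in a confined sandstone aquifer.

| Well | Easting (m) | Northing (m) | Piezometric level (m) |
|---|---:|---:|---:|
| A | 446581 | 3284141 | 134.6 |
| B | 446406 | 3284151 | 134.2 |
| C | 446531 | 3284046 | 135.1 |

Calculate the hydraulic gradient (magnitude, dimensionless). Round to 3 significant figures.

0.00657

With h = a·x + b·y + c and A as origin, the differences give:
  (-175)·a + 10·b = -0.4
  (-50)·a + (-95)·b = +0.5
Eliminate b (×(-95) and ×10, subtract): 17125·a = 33.00 → a = ∂h/∂x = +0.001927
Back-substitute: b = ∂h/∂y = -0.006277.
|∇h| = √(0.001927² + -0.006277²) = 0.006566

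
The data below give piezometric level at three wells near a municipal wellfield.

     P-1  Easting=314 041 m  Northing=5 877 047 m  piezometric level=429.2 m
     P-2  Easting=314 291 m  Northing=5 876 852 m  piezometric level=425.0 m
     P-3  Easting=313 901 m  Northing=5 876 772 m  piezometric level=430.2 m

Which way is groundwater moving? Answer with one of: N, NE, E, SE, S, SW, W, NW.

With h = a·x + b·y + c and P-1 as origin, the differences give:
  250·a + (-195)·b = -4.2
  (-140)·a + (-275)·b = +1.0
Eliminate b (×(-275) and ×(-195), subtract): -96050·a = 1350.00 → a = ∂h/∂x = -0.01406
Back-substitute: b = ∂h/∂y = +0.003519.
Flow = −∇h = (+0.01406 east, -0.003519 north), which points east.

E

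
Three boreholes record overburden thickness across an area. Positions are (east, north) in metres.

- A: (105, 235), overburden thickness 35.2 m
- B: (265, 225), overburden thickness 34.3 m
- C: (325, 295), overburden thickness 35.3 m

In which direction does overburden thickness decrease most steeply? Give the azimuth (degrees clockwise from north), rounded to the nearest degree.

166°

Differences from A: to B (Δx, Δy, Δh) = (160, -10, -0.9); to C = (220, 60, +0.1).
Solve a·Δx + b·Δy = Δd: det = 160·60 − 220·(-10) = 11800.
∂d/∂x = [(-0.9)·60 − (+0.1)·(-10)] / 11800 = -0.004492
∂d/∂y = [160·(+0.1) − 220·(-0.9)] / 11800 = +0.01814
Steepest decrease is along −∇f: components (+0.004492 E, -0.01814 N).
Azimuth = atan2(+0.004492, -0.01814) = 166.1° ≈ 166°.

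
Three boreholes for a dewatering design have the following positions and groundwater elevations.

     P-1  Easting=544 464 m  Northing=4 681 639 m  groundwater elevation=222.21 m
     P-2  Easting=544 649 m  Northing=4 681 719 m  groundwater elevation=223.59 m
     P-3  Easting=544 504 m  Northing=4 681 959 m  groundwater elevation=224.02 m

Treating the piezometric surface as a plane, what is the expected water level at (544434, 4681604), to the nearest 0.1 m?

With h = a·x + b·y + c and P-1 as origin, the differences give:
  185·a + 80·b = +1.38
  40·a + 320·b = +1.81
Eliminate b (×320 and ×80, subtract): 56000·a = 296.800 → a = ∂h/∂x = +0.005300
Back-substitute: b = ∂h/∂y = +0.004994.
h(544434, 4681604) = 222.21 + (+0.005300)·(-30) + (+0.004994)·(-35) = 222.21 -0.159 -0.175 = 221.876 m.

221.9 m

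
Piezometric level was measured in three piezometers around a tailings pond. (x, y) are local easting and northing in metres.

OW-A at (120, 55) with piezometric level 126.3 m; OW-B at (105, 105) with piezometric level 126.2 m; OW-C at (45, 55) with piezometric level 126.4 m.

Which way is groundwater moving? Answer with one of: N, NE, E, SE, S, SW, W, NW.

NE

With h = a·x + b·y + c and OW-A as origin, the differences give:
  (-15)·a + 50·b = -0.1
  (-75)·a + 0·b = +0.1
Eliminate b (×0 and ×50, subtract): 3750·a = -5.00 → a = ∂h/∂x = -0.001333
Back-substitute: b = ∂h/∂y = -0.002400.
Flow = −∇h = (+0.001333 east, +0.002400 north), which points northeast.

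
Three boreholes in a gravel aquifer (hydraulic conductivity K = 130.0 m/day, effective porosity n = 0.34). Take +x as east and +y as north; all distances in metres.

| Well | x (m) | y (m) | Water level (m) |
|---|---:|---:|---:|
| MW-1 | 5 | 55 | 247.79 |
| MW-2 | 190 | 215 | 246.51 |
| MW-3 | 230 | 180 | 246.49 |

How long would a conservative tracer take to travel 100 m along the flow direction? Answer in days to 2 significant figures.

50 days

With h = a·x + b·y + c and MW-1 as origin, the differences give:
  185·a + 160·b = -1.28
  225·a + 125·b = -1.30
Eliminate b (×125 and ×160, subtract): -12875·a = 48.000 → a = ∂h/∂x = -0.003728
Back-substitute: b = ∂h/∂y = -0.003689.
|∇h| = √(-0.003728² + -0.003689²) = 0.005245
Seepage velocity v = K·i/n = 130.0 × 0.005245 / 0.34 = 2.005 m/day.
t = 100 / 2.005 = 49.88 days.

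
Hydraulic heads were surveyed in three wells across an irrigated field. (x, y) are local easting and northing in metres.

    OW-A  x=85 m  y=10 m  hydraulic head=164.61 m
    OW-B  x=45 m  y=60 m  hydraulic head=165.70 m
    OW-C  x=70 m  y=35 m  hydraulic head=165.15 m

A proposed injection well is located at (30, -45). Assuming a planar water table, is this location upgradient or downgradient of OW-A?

Three-point gradient (reference OW-A): Δ to OW-B = (-40, 50, +1.09), Δ to OW-C = (-15, 25, +0.54).
∂h/∂x = -0.0010000, ∂h/∂y = +0.02100 (det = -250).
Head at (30, -45) = 164.61 + (-0.0010000)·(-55) + (+0.02100)·(-55) = 163.51 m.
That is lower than the 164.61 m at OW-A, so the point is downgradient.

downgradient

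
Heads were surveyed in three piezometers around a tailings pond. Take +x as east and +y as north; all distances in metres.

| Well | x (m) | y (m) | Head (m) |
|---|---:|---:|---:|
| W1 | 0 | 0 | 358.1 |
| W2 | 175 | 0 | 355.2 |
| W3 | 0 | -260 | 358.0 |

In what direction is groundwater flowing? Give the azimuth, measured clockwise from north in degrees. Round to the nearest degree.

∂h/∂x = (355.2 − 358.1) / (175 − 0) = -0.01657
∂h/∂y = (358.0 − 358.1) / (-260 − 0) = +0.0003846
Flow direction (−∇h) has components (+0.01657 E, -0.0003846 N).
Azimuth = atan2(E, N) = atan2(+0.01657, -0.0003846) = 91.3° ≈ 091°.

091°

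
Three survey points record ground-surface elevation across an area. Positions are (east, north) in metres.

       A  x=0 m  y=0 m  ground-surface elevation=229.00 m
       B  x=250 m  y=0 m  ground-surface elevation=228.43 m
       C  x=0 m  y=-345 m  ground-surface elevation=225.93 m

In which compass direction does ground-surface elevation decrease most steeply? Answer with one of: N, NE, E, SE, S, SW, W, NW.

∂z/∂x = (228.43 − 229.00) / (250 − 0) = -0.002280
∂z/∂y = (225.93 − 229.00) / (-345 − 0) = +0.008899
Steepest decrease is along −∇f = (+0.002280 E, -0.008899 N) → south.

S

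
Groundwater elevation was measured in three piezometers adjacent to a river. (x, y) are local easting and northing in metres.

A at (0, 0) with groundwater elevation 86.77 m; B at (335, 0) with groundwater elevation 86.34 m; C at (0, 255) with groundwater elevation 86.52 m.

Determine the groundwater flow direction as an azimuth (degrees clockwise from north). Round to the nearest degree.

∂h/∂x = (86.34 − 86.77) / (335 − 0) = -0.001284
∂h/∂y = (86.52 − 86.77) / (255 − 0) = -0.0009804
Flow direction (−∇h) has components (+0.001284 E, +0.0009804 N).
Azimuth = atan2(E, N) = atan2(+0.001284, +0.0009804) = 52.6° ≈ 053°.

053°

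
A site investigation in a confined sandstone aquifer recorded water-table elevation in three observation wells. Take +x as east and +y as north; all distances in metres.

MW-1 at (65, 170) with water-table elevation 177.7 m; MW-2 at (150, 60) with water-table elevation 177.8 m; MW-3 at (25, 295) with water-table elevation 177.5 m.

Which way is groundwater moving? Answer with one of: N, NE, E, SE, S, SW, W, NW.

NE

Differences from MW-1: to MW-2 (Δx, Δy, Δh) = (85, -110, +0.1); to MW-3 = (-40, 125, -0.2).
Determinant of the coordinate differences = 85·125 − (-40)·(-110) = 6225.
∂h/∂x = [(+0.1)·125 − (-0.2)·(-110)] / 6225 = -0.001526
∂h/∂y = [85·(-0.2) − (-40)·(+0.1)] / 6225 = -0.002088
Flow = −∇h = (+0.001526 east, +0.002088 north), which points northeast.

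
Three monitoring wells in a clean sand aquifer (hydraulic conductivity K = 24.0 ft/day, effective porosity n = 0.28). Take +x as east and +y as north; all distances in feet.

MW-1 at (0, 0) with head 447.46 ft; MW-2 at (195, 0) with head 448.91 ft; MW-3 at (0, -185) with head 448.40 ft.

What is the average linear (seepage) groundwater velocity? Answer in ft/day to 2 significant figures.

∂h/∂x = (448.91 − 447.46) / (195 − 0) = +0.007436
∂h/∂y = (448.40 − 447.46) / (-185 − 0) = -0.005081
|∇h| = √(0.007436² + -0.005081²) = 0.009006
Seepage velocity v = K·i/n = 24.0 × 0.009006 / 0.28 = 0.7719 ft/day.

0.77 ft/day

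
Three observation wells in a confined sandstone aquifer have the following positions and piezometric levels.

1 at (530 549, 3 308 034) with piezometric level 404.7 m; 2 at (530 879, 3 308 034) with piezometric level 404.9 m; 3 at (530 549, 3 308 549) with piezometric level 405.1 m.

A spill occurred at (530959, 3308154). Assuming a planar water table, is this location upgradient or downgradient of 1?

∂h/∂x = (404.9 − 404.7) / (530879 − 530549) = +0.0006061
∂h/∂y = (405.1 − 404.7) / (3308549 − 3308034) = +0.0007767
Head at (530959, 3308154) = 404.7 + (+0.0006061)·(410) + (+0.0007767)·(120) = 405.04 m.
That is higher than the 404.7 m at 1, so the point is upgradient.

upgradient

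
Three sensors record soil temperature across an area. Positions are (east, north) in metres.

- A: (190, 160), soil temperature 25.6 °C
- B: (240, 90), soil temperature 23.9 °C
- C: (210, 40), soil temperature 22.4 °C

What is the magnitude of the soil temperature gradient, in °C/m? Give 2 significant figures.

With T = a·x + b·y + c and A as origin, the differences give:
  50·a + (-70)·b = -1.7
  20·a + (-120)·b = -3.2
Eliminate b (×(-120) and ×(-70), subtract): -4600·a = -20.00 → a = ∂T/∂x = +0.004348
Back-substitute: b = ∂T/∂y = +0.02739.
|∇f| = √(0.004348² + 0.02739²) = 0.02773 °C/m

0.028 °C/m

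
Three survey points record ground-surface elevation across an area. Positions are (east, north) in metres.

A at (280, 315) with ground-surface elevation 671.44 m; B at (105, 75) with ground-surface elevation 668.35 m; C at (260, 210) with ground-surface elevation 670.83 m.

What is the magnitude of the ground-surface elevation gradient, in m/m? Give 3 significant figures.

0.0135 m/m

With z = a·x + b·y + c and A as origin, the differences give:
  (-175)·a + (-240)·b = -3.09
  (-20)·a + (-105)·b = -0.61
Eliminate b (×(-105) and ×(-240), subtract): 13575·a = 178.050 → a = ∂z/∂x = +0.01312
Back-substitute: b = ∂z/∂y = +0.003311.
|∇f| = √(0.01312² + 0.003311²) = 0.01353 m/m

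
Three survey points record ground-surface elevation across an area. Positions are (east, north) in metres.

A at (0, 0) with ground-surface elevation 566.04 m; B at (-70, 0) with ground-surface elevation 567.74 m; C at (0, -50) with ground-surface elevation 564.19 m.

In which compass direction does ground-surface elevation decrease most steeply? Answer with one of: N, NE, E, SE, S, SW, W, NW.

∂z/∂x = (567.74 − 566.04) / (-70 − 0) = -0.02429
∂z/∂y = (564.19 − 566.04) / (-50 − 0) = +0.03700
Steepest decrease is along −∇f = (+0.02429 E, -0.03700 N) → southeast.

SE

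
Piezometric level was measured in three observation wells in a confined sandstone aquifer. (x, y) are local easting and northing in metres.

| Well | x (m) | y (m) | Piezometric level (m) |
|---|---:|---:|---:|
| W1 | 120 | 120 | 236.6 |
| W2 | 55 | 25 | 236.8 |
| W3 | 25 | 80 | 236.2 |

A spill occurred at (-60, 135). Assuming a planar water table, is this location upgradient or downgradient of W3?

With h = a·x + b·y + c and W1 as origin, the differences give:
  (-65)·a + (-95)·b = +0.2
  (-95)·a + (-40)·b = -0.4
Eliminate b (×(-40) and ×(-95), subtract): -6425·a = -46.00 → a = ∂h/∂x = +0.007160
Back-substitute: b = ∂h/∂y = -0.007004.
Head at (-60, 135) = 236.6 + (+0.007160)·(-180) + (-0.007004)·(15) = 235.21 m.
That is lower than the 236.2 m at W3, so the point is downgradient.

downgradient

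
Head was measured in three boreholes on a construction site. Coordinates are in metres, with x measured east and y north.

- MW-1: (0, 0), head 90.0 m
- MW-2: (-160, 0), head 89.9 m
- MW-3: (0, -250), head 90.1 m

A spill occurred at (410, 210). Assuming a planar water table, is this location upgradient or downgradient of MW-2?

upgradient

∂h/∂x = (89.9 − 90.0) / (-160 − 0) = +0.0006250
∂h/∂y = (90.1 − 90.0) / (-250 − 0) = -0.0004000
Head at (410, 210) = 90.0 + (+0.0006250)·(410) + (-0.0004000)·(210) = 90.17 m.
That is higher than the 89.9 m at MW-2, so the point is upgradient.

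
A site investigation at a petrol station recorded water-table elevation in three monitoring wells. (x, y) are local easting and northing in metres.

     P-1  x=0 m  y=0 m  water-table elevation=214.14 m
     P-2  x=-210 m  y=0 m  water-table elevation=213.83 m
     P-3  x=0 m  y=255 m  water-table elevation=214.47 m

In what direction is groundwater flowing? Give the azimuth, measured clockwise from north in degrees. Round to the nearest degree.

∂h/∂x = (213.83 − 214.14) / (-210 − 0) = +0.001476
∂h/∂y = (214.47 − 214.14) / (255 − 0) = +0.001294
Flow direction (−∇h) has components (-0.001476 E, -0.001294 N).
Azimuth = atan2(E, N) = atan2(-0.001476, -0.001294) = 228.8° ≈ 229°.

229°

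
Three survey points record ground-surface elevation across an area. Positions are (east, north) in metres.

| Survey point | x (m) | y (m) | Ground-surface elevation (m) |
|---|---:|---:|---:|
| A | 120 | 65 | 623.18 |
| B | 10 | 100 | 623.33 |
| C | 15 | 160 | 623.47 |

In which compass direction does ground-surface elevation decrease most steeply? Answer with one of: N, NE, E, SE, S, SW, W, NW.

S

With z = a·x + b·y + c and A as origin, the differences give:
  (-110)·a + 35·b = +0.15
  (-105)·a + 95·b = +0.29
Eliminate b (×95 and ×35, subtract): -6775·a = 4.100 → a = ∂z/∂x = -0.0006052
Back-substitute: b = ∂z/∂y = +0.002384.
Steepest decrease is along −∇f = (+0.0006052 E, -0.002384 N) → south.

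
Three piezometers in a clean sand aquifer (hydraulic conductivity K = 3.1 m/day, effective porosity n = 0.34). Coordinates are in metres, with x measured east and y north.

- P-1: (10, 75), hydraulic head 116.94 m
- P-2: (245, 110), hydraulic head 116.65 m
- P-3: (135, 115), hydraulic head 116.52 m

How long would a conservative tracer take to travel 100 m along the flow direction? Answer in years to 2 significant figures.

Three-point gradient (reference P-1): Δ to P-2 = (235, 35, -0.29), Δ to P-3 = (125, 40, -0.42).
∂h/∂x = +0.0006169, ∂h/∂y = -0.01243 (det = 5025).
|∇h| = √(0.0006169² + -0.01243²) = 0.01245
Seepage velocity v = K·i/n = 3.1 × 0.01245 / 0.34 = 0.1135 m/day.
t = 100 / 0.1135 = 881.1 days = 2.41 years.

2.4 years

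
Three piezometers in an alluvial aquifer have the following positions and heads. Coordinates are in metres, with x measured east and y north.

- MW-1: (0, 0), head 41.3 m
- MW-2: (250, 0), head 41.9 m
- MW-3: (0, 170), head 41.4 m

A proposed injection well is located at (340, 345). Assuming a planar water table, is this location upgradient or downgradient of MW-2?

∂h/∂x = (41.9 − 41.3) / (250 − 0) = +0.002400
∂h/∂y = (41.4 − 41.3) / (170 − 0) = +0.0005882
Head at (340, 345) = 41.3 + (+0.002400)·(340) + (+0.0005882)·(345) = 42.32 m.
That is higher than the 41.9 m at MW-2, so the point is upgradient.

upgradient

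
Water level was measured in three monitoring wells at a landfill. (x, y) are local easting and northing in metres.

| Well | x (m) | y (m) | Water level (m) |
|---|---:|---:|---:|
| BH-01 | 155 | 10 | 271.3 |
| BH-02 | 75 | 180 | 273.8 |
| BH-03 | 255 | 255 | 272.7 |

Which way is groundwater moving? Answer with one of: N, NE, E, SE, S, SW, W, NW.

With h = a·x + b·y + c and BH-01 as origin, the differences give:
  (-80)·a + 170·b = +2.5
  100·a + 245·b = +1.4
Eliminate b (×245 and ×170, subtract): -36600·a = 374.50 → a = ∂h/∂x = -0.01023
Back-substitute: b = ∂h/∂y = +0.009891.
Flow = −∇h = (+0.01023 east, -0.009891 north), which points southeast.

SE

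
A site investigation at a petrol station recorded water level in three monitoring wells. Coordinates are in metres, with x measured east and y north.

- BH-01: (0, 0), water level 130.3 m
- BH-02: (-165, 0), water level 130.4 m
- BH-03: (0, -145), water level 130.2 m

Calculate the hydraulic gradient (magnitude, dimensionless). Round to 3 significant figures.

∂h/∂x = (130.4 − 130.3) / (-165 − 0) = -0.0006061
∂h/∂y = (130.2 − 130.3) / (-145 − 0) = +0.0006897
|∇h| = √(-0.0006061² + 0.0006897²) = 0.0009182

0.000918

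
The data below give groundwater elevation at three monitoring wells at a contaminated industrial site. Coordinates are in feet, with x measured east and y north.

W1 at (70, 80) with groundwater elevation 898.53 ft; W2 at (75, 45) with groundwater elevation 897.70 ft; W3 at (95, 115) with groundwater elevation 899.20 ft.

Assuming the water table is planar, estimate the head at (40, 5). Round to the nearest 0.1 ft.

Taking W1 as reference: W2−W1 = (5, -35, -0.83); W3−W1 = (25, 35, +0.67).
Solve a·Δx + b·Δy = Δh: det = 5·35 − 25·(-35) = 1050.
∂h/∂x = [(-0.83)·35 − (+0.67)·(-35)] / 1050 = -0.005333
∂h/∂y = [5·(+0.67) − 25·(-0.83)] / 1050 = +0.02295
h(40, 5) = 898.53 + (-0.005333)·(-30) + (+0.02295)·(-75) = 898.53 +0.160 -1.721 = 896.969 ft.

897.0 ft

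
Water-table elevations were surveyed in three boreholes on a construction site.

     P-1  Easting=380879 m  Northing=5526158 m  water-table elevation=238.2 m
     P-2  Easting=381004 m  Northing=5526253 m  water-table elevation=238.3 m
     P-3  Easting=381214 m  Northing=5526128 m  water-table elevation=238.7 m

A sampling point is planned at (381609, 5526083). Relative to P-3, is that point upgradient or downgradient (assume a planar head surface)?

upgradient

With h = a·x + b·y + c and P-1 as origin, the differences give:
  125·a + 95·b = +0.1
  335·a + (-30)·b = +0.5
Eliminate b (×(-30) and ×95, subtract): -35575·a = -50.50 → a = ∂h/∂x = +0.001420
Back-substitute: b = ∂h/∂y = -0.0008152.
Head at (381609, 5526083) = 238.2 + (+0.001420)·(730) + (-0.0008152)·(-75) = 239.30 m.
That is higher than the 238.7 m at P-3, so the point is upgradient.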